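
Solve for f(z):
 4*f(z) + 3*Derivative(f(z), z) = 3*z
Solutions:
 f(z) = C1*exp(-4*z/3) + 3*z/4 - 9/16


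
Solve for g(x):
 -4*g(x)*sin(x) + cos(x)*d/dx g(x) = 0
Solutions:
 g(x) = C1/cos(x)^4


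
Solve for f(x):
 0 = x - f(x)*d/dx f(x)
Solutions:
 f(x) = -sqrt(C1 + x^2)
 f(x) = sqrt(C1 + x^2)


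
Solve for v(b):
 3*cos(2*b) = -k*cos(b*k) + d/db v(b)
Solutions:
 v(b) = C1 + 3*sin(2*b)/2 + sin(b*k)


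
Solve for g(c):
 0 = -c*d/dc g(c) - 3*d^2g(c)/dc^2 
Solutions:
 g(c) = C1 + C2*erf(sqrt(6)*c/6)


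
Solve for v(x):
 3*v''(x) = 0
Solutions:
 v(x) = C1 + C2*x


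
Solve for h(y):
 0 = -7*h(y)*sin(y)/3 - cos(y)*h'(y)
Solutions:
 h(y) = C1*cos(y)^(7/3)


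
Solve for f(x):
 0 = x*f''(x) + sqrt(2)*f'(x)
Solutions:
 f(x) = C1 + C2*x^(1 - sqrt(2))


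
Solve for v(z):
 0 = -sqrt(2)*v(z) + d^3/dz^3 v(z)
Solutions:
 v(z) = C3*exp(2^(1/6)*z) + (C1*sin(2^(1/6)*sqrt(3)*z/2) + C2*cos(2^(1/6)*sqrt(3)*z/2))*exp(-2^(1/6)*z/2)


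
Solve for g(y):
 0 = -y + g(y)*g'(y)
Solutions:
 g(y) = -sqrt(C1 + y^2)
 g(y) = sqrt(C1 + y^2)


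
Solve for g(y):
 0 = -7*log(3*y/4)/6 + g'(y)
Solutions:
 g(y) = C1 + 7*y*log(y)/6 - 7*y*log(2)/3 - 7*y/6 + 7*y*log(3)/6


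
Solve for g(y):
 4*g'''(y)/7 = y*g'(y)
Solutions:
 g(y) = C1 + Integral(C2*airyai(14^(1/3)*y/2) + C3*airybi(14^(1/3)*y/2), y)


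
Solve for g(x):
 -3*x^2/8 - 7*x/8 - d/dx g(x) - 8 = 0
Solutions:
 g(x) = C1 - x^3/8 - 7*x^2/16 - 8*x


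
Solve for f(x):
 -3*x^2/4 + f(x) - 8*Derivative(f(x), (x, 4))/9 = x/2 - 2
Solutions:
 f(x) = C1*exp(-2^(1/4)*sqrt(3)*x/2) + C2*exp(2^(1/4)*sqrt(3)*x/2) + C3*sin(2^(1/4)*sqrt(3)*x/2) + C4*cos(2^(1/4)*sqrt(3)*x/2) + 3*x^2/4 + x/2 - 2


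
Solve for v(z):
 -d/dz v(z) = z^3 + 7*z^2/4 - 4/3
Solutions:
 v(z) = C1 - z^4/4 - 7*z^3/12 + 4*z/3


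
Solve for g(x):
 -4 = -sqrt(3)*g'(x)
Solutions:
 g(x) = C1 + 4*sqrt(3)*x/3


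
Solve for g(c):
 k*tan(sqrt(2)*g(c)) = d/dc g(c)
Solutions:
 g(c) = sqrt(2)*(pi - asin(C1*exp(sqrt(2)*c*k)))/2
 g(c) = sqrt(2)*asin(C1*exp(sqrt(2)*c*k))/2


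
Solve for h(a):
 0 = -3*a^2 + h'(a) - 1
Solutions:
 h(a) = C1 + a^3 + a


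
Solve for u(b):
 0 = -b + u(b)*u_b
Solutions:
 u(b) = -sqrt(C1 + b^2)
 u(b) = sqrt(C1 + b^2)


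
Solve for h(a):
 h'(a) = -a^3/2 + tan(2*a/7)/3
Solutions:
 h(a) = C1 - a^4/8 - 7*log(cos(2*a/7))/6


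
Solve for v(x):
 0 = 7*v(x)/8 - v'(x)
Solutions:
 v(x) = C1*exp(7*x/8)


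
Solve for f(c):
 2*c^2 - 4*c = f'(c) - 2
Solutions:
 f(c) = C1 + 2*c^3/3 - 2*c^2 + 2*c


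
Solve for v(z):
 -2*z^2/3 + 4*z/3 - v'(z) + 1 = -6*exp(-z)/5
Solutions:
 v(z) = C1 - 2*z^3/9 + 2*z^2/3 + z - 6*exp(-z)/5


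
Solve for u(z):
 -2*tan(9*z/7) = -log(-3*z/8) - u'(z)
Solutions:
 u(z) = C1 - z*log(-z) - z*log(3) + z + 3*z*log(2) - 14*log(cos(9*z/7))/9


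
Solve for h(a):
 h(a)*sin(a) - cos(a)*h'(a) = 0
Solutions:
 h(a) = C1/cos(a)


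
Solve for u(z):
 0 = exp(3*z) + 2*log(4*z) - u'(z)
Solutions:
 u(z) = C1 + 2*z*log(z) + 2*z*(-1 + 2*log(2)) + exp(3*z)/3


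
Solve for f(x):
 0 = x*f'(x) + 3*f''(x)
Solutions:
 f(x) = C1 + C2*erf(sqrt(6)*x/6)


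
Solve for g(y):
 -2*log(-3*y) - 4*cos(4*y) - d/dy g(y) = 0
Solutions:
 g(y) = C1 - 2*y*log(-y) - 2*y*log(3) + 2*y - sin(4*y)


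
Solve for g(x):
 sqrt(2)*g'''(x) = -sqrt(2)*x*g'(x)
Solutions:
 g(x) = C1 + Integral(C2*airyai(-x) + C3*airybi(-x), x)


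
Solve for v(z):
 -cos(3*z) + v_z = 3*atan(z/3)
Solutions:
 v(z) = C1 + 3*z*atan(z/3) - 9*log(z^2 + 9)/2 + sin(3*z)/3


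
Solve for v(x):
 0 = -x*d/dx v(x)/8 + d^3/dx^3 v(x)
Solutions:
 v(x) = C1 + Integral(C2*airyai(x/2) + C3*airybi(x/2), x)


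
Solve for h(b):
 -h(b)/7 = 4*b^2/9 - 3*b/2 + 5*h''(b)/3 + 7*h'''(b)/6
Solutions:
 h(b) = C1*exp(b*(-20 + 100/(9*sqrt(17969) + 1567)^(1/3) + (9*sqrt(17969) + 1567)^(1/3))/42)*sin(sqrt(3)*b*(-(9*sqrt(17969) + 1567)^(1/3) + 100/(9*sqrt(17969) + 1567)^(1/3))/42) + C2*exp(b*(-20 + 100/(9*sqrt(17969) + 1567)^(1/3) + (9*sqrt(17969) + 1567)^(1/3))/42)*cos(sqrt(3)*b*(-(9*sqrt(17969) + 1567)^(1/3) + 100/(9*sqrt(17969) + 1567)^(1/3))/42) + C3*exp(-b*(100/(9*sqrt(17969) + 1567)^(1/3) + 10 + (9*sqrt(17969) + 1567)^(1/3))/21) - 28*b^2/9 + 21*b/2 + 1960/27


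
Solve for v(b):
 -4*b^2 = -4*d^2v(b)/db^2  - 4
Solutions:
 v(b) = C1 + C2*b + b^4/12 - b^2/2


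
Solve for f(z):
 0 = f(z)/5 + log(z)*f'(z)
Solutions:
 f(z) = C1*exp(-li(z)/5)


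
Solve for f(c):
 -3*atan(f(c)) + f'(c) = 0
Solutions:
 Integral(1/atan(_y), (_y, f(c))) = C1 + 3*c


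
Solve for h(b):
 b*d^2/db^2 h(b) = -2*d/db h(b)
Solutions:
 h(b) = C1 + C2/b


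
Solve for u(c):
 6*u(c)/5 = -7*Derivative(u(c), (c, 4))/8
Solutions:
 u(c) = (C1*sin(sqrt(2)*3^(1/4)*35^(3/4)*c/35) + C2*cos(sqrt(2)*3^(1/4)*35^(3/4)*c/35))*exp(-sqrt(2)*3^(1/4)*35^(3/4)*c/35) + (C3*sin(sqrt(2)*3^(1/4)*35^(3/4)*c/35) + C4*cos(sqrt(2)*3^(1/4)*35^(3/4)*c/35))*exp(sqrt(2)*3^(1/4)*35^(3/4)*c/35)


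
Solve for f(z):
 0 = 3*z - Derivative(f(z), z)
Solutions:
 f(z) = C1 + 3*z^2/2


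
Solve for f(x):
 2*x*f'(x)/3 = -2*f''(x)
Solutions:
 f(x) = C1 + C2*erf(sqrt(6)*x/6)


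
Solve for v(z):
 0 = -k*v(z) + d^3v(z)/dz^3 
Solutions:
 v(z) = C1*exp(k^(1/3)*z) + C2*exp(k^(1/3)*z*(-1 + sqrt(3)*I)/2) + C3*exp(-k^(1/3)*z*(1 + sqrt(3)*I)/2)


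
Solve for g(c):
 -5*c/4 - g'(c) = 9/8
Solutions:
 g(c) = C1 - 5*c^2/8 - 9*c/8


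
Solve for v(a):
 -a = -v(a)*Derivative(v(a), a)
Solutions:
 v(a) = -sqrt(C1 + a^2)
 v(a) = sqrt(C1 + a^2)


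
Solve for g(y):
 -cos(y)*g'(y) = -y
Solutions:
 g(y) = C1 + Integral(y/cos(y), y)


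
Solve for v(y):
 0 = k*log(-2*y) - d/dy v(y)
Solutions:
 v(y) = C1 + k*y*log(-y) + k*y*(-1 + log(2))


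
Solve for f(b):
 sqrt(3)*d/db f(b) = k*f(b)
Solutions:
 f(b) = C1*exp(sqrt(3)*b*k/3)


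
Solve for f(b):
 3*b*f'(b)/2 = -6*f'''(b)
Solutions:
 f(b) = C1 + Integral(C2*airyai(-2^(1/3)*b/2) + C3*airybi(-2^(1/3)*b/2), b)


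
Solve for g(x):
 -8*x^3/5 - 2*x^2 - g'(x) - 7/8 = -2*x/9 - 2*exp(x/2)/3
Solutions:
 g(x) = C1 - 2*x^4/5 - 2*x^3/3 + x^2/9 - 7*x/8 + 4*exp(x/2)/3


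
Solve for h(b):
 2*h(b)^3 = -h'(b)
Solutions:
 h(b) = -sqrt(2)*sqrt(-1/(C1 - 2*b))/2
 h(b) = sqrt(2)*sqrt(-1/(C1 - 2*b))/2


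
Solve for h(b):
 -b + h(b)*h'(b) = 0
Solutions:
 h(b) = -sqrt(C1 + b^2)
 h(b) = sqrt(C1 + b^2)


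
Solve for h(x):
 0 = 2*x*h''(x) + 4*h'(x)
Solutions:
 h(x) = C1 + C2/x


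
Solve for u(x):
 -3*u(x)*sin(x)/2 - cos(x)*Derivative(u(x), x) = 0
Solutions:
 u(x) = C1*cos(x)^(3/2)


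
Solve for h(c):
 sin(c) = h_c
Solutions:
 h(c) = C1 - cos(c)


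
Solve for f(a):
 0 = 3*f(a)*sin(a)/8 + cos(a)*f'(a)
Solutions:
 f(a) = C1*cos(a)^(3/8)


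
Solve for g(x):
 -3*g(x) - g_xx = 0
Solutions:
 g(x) = C1*sin(sqrt(3)*x) + C2*cos(sqrt(3)*x)


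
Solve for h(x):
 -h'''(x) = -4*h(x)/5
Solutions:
 h(x) = C3*exp(10^(2/3)*x/5) + (C1*sin(10^(2/3)*sqrt(3)*x/10) + C2*cos(10^(2/3)*sqrt(3)*x/10))*exp(-10^(2/3)*x/10)


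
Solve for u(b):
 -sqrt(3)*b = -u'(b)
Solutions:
 u(b) = C1 + sqrt(3)*b^2/2


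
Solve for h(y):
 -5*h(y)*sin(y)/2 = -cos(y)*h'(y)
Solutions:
 h(y) = C1/cos(y)^(5/2)


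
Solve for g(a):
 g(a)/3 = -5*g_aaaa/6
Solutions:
 g(a) = (C1*sin(10^(3/4)*a/10) + C2*cos(10^(3/4)*a/10))*exp(-10^(3/4)*a/10) + (C3*sin(10^(3/4)*a/10) + C4*cos(10^(3/4)*a/10))*exp(10^(3/4)*a/10)


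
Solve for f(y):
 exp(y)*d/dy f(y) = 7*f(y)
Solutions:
 f(y) = C1*exp(-7*exp(-y))


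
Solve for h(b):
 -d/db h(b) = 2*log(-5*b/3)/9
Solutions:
 h(b) = C1 - 2*b*log(-b)/9 + 2*b*(-log(5) + 1 + log(3))/9


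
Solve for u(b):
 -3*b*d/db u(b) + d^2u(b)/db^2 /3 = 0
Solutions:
 u(b) = C1 + C2*erfi(3*sqrt(2)*b/2)


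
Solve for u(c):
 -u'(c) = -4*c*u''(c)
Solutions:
 u(c) = C1 + C2*c^(5/4)


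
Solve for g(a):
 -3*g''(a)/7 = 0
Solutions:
 g(a) = C1 + C2*a


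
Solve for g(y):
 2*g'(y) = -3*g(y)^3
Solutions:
 g(y) = -sqrt(-1/(C1 - 3*y))
 g(y) = sqrt(-1/(C1 - 3*y))


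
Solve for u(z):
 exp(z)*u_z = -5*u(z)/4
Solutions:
 u(z) = C1*exp(5*exp(-z)/4)


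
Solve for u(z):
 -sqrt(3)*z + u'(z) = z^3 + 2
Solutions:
 u(z) = C1 + z^4/4 + sqrt(3)*z^2/2 + 2*z


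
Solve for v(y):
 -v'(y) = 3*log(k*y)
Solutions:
 v(y) = C1 - 3*y*log(k*y) + 3*y


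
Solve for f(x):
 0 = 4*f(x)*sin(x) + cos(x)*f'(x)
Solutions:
 f(x) = C1*cos(x)^4


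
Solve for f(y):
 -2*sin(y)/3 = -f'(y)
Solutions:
 f(y) = C1 - 2*cos(y)/3


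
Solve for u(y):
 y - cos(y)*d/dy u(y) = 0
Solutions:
 u(y) = C1 + Integral(y/cos(y), y)


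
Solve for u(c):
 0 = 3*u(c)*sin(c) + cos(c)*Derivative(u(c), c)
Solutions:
 u(c) = C1*cos(c)^3


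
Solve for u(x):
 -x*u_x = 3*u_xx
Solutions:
 u(x) = C1 + C2*erf(sqrt(6)*x/6)


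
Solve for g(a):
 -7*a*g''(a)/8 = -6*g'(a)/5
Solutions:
 g(a) = C1 + C2*a^(83/35)


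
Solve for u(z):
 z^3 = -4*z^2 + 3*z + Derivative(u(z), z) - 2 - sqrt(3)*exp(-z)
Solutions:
 u(z) = C1 + z^4/4 + 4*z^3/3 - 3*z^2/2 + 2*z - sqrt(3)*exp(-z)


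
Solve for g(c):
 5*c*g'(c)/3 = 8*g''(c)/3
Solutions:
 g(c) = C1 + C2*erfi(sqrt(5)*c/4)


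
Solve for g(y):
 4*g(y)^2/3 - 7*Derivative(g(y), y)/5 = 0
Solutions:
 g(y) = -21/(C1 + 20*y)


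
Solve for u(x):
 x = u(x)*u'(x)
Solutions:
 u(x) = -sqrt(C1 + x^2)
 u(x) = sqrt(C1 + x^2)


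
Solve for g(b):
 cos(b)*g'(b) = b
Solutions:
 g(b) = C1 + Integral(b/cos(b), b)


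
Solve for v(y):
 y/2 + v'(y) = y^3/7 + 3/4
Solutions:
 v(y) = C1 + y^4/28 - y^2/4 + 3*y/4


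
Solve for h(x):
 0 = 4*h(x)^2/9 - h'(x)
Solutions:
 h(x) = -9/(C1 + 4*x)


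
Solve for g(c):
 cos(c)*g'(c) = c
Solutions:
 g(c) = C1 + Integral(c/cos(c), c)


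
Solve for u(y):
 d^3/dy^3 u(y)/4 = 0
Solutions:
 u(y) = C1 + C2*y + C3*y^2


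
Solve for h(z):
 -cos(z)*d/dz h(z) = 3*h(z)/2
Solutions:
 h(z) = C1*(sin(z) - 1)^(3/4)/(sin(z) + 1)^(3/4)


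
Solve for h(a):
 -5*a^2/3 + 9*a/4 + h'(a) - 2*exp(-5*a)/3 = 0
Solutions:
 h(a) = C1 + 5*a^3/9 - 9*a^2/8 - 2*exp(-5*a)/15


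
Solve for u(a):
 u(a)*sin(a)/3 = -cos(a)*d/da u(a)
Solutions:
 u(a) = C1*cos(a)^(1/3)


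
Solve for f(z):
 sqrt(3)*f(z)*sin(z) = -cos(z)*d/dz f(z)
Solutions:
 f(z) = C1*cos(z)^(sqrt(3))


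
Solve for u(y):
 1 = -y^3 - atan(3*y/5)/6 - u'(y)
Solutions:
 u(y) = C1 - y^4/4 - y*atan(3*y/5)/6 - y + 5*log(9*y^2 + 25)/36


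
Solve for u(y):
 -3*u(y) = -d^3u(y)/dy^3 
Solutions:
 u(y) = C3*exp(3^(1/3)*y) + (C1*sin(3^(5/6)*y/2) + C2*cos(3^(5/6)*y/2))*exp(-3^(1/3)*y/2)


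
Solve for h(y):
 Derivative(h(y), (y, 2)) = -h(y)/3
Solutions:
 h(y) = C1*sin(sqrt(3)*y/3) + C2*cos(sqrt(3)*y/3)


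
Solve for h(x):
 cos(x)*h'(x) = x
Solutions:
 h(x) = C1 + Integral(x/cos(x), x)


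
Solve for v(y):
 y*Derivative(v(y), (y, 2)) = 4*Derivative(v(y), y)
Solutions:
 v(y) = C1 + C2*y^5


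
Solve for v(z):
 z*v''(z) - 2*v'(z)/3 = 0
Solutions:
 v(z) = C1 + C2*z^(5/3)


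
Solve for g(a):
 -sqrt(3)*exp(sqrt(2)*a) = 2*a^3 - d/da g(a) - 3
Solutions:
 g(a) = C1 + a^4/2 - 3*a + sqrt(6)*exp(sqrt(2)*a)/2


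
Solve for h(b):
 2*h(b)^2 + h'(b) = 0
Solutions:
 h(b) = 1/(C1 + 2*b)


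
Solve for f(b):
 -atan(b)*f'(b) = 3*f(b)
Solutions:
 f(b) = C1*exp(-3*Integral(1/atan(b), b))


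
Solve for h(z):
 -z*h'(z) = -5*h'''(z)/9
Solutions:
 h(z) = C1 + Integral(C2*airyai(15^(2/3)*z/5) + C3*airybi(15^(2/3)*z/5), z)


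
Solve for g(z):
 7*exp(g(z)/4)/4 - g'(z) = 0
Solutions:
 g(z) = 4*log(-1/(C1 + 7*z)) + 16*log(2)


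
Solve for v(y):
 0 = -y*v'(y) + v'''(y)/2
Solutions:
 v(y) = C1 + Integral(C2*airyai(2^(1/3)*y) + C3*airybi(2^(1/3)*y), y)


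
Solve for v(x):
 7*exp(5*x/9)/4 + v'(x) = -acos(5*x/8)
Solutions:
 v(x) = C1 - x*acos(5*x/8) + sqrt(64 - 25*x^2)/5 - 63*exp(5*x/9)/20


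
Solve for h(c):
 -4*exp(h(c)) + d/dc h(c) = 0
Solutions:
 h(c) = log(-1/(C1 + 4*c))


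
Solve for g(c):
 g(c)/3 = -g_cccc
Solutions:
 g(c) = (C1*sin(sqrt(2)*3^(3/4)*c/6) + C2*cos(sqrt(2)*3^(3/4)*c/6))*exp(-sqrt(2)*3^(3/4)*c/6) + (C3*sin(sqrt(2)*3^(3/4)*c/6) + C4*cos(sqrt(2)*3^(3/4)*c/6))*exp(sqrt(2)*3^(3/4)*c/6)


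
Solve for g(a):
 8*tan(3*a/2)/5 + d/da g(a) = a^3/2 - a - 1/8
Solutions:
 g(a) = C1 + a^4/8 - a^2/2 - a/8 + 16*log(cos(3*a/2))/15


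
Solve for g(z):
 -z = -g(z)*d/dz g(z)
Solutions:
 g(z) = -sqrt(C1 + z^2)
 g(z) = sqrt(C1 + z^2)


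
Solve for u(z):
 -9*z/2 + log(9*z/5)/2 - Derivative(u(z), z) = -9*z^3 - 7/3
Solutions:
 u(z) = C1 + 9*z^4/4 - 9*z^2/4 + z*log(z)/2 - z*log(5)/2 + z*log(3) + 11*z/6


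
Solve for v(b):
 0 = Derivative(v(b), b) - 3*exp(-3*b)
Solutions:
 v(b) = C1 - exp(-3*b)


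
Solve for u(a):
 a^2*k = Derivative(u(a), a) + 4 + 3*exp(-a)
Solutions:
 u(a) = C1 + a^3*k/3 - 4*a + 3*exp(-a)


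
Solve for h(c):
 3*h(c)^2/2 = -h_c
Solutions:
 h(c) = 2/(C1 + 3*c)


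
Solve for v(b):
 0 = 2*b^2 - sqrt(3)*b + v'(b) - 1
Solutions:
 v(b) = C1 - 2*b^3/3 + sqrt(3)*b^2/2 + b


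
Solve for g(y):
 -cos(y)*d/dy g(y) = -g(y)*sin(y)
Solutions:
 g(y) = C1/cos(y)


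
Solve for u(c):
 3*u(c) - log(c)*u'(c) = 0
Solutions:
 u(c) = C1*exp(3*li(c))


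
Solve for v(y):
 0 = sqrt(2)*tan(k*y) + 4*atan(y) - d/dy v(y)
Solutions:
 v(y) = C1 + 4*y*atan(y) + sqrt(2)*Piecewise((-log(cos(k*y))/k, Ne(k, 0)), (0, True)) - 2*log(y^2 + 1)


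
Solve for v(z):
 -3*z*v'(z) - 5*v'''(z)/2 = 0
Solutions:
 v(z) = C1 + Integral(C2*airyai(-5^(2/3)*6^(1/3)*z/5) + C3*airybi(-5^(2/3)*6^(1/3)*z/5), z)


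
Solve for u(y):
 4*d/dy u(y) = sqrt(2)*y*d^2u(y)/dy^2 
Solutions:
 u(y) = C1 + C2*y^(1 + 2*sqrt(2))


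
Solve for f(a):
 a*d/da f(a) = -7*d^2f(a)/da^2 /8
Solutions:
 f(a) = C1 + C2*erf(2*sqrt(7)*a/7)


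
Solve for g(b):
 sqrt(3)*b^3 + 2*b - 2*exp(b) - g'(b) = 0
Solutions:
 g(b) = C1 + sqrt(3)*b^4/4 + b^2 - 2*exp(b)


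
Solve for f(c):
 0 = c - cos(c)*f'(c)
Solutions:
 f(c) = C1 + Integral(c/cos(c), c)


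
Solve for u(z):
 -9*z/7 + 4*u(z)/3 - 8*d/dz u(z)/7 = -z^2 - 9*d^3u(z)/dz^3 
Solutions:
 u(z) = C1*exp(2^(1/3)*z*(4*2^(1/3)/(sqrt(191793)/441 + 1)^(1/3) + 21*(sqrt(191793)/441 + 1)^(1/3))/126)*sin(sqrt(3)*z*(-21*(2*sqrt(191793)/441 + 2)^(1/3) + 8/(2*sqrt(191793)/441 + 2)^(1/3))/126) + C2*exp(2^(1/3)*z*(4*2^(1/3)/(sqrt(191793)/441 + 1)^(1/3) + 21*(sqrt(191793)/441 + 1)^(1/3))/126)*cos(sqrt(3)*z*(-21*(2*sqrt(191793)/441 + 2)^(1/3) + 8/(2*sqrt(191793)/441 + 2)^(1/3))/126) + C3*exp(-2^(1/3)*z*(4*2^(1/3)/(sqrt(191793)/441 + 1)^(1/3) + 21*(sqrt(191793)/441 + 1)^(1/3))/63) - 3*z^2/4 - 9*z/28 - 27/98


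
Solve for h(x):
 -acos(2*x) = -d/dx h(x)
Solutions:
 h(x) = C1 + x*acos(2*x) - sqrt(1 - 4*x^2)/2


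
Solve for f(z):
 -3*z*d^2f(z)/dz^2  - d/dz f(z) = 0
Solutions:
 f(z) = C1 + C2*z^(2/3)


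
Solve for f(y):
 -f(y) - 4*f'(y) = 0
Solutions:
 f(y) = C1*exp(-y/4)


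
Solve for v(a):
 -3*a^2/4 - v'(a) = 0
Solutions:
 v(a) = C1 - a^3/4


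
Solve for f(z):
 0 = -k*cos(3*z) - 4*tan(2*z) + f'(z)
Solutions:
 f(z) = C1 + k*sin(3*z)/3 - 2*log(cos(2*z))


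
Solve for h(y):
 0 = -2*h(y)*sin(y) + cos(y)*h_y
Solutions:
 h(y) = C1/cos(y)^2


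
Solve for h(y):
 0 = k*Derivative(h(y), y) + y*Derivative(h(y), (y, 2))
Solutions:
 h(y) = C1 + y^(1 - re(k))*(C2*sin(log(y)*Abs(im(k))) + C3*cos(log(y)*im(k)))


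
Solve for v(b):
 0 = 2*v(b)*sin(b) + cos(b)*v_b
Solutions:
 v(b) = C1*cos(b)^2


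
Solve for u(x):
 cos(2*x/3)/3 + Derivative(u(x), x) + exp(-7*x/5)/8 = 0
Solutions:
 u(x) = C1 - sin(2*x/3)/2 + 5*exp(-7*x/5)/56


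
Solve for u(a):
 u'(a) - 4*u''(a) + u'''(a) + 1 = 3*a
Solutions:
 u(a) = C1 + C2*exp(a*(2 - sqrt(3))) + C3*exp(a*(sqrt(3) + 2)) + 3*a^2/2 + 11*a


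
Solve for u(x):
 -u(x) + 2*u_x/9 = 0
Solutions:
 u(x) = C1*exp(9*x/2)


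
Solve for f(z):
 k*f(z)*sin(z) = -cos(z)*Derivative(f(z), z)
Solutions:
 f(z) = C1*exp(k*log(cos(z)))


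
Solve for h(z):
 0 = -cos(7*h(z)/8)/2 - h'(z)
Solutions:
 z/2 - 4*log(sin(7*h(z)/8) - 1)/7 + 4*log(sin(7*h(z)/8) + 1)/7 = C1


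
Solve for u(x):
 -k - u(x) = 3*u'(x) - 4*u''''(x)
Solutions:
 u(x) = C1*exp(x*(-4 - (1 + 3*sqrt(57))^(1/3) + 8/(1 + 3*sqrt(57))^(1/3))/12)*sin(sqrt(3)*x*(8/(1 + 3*sqrt(57))^(1/3) + (1 + 3*sqrt(57))^(1/3))/12) + C2*exp(x*(-4 - (1 + 3*sqrt(57))^(1/3) + 8/(1 + 3*sqrt(57))^(1/3))/12)*cos(sqrt(3)*x*(8/(1 + 3*sqrt(57))^(1/3) + (1 + 3*sqrt(57))^(1/3))/12) + C3*exp(x) + C4*exp(x*(-8/(1 + 3*sqrt(57))^(1/3) - 2 + (1 + 3*sqrt(57))^(1/3))/6) - k


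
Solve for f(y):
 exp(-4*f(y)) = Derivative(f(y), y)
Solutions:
 f(y) = log(-I*(C1 + 4*y)^(1/4))
 f(y) = log(I*(C1 + 4*y)^(1/4))
 f(y) = log(-(C1 + 4*y)^(1/4))
 f(y) = log(C1 + 4*y)/4


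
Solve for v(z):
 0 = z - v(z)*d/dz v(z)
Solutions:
 v(z) = -sqrt(C1 + z^2)
 v(z) = sqrt(C1 + z^2)


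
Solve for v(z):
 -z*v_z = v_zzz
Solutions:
 v(z) = C1 + Integral(C2*airyai(-z) + C3*airybi(-z), z)


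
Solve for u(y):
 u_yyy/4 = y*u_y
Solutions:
 u(y) = C1 + Integral(C2*airyai(2^(2/3)*y) + C3*airybi(2^(2/3)*y), y)


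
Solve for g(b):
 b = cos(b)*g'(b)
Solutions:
 g(b) = C1 + Integral(b/cos(b), b)


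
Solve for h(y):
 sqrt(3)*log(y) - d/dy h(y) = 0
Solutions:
 h(y) = C1 + sqrt(3)*y*log(y) - sqrt(3)*y


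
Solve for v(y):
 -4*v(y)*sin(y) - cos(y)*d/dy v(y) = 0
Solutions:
 v(y) = C1*cos(y)^4


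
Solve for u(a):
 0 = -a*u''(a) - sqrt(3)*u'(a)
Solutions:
 u(a) = C1 + C2*a^(1 - sqrt(3))


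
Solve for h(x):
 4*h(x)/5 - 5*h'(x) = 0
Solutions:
 h(x) = C1*exp(4*x/25)


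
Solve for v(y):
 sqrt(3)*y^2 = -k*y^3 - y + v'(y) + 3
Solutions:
 v(y) = C1 + k*y^4/4 + sqrt(3)*y^3/3 + y^2/2 - 3*y


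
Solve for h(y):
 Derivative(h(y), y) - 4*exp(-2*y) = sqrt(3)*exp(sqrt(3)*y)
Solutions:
 h(y) = C1 + exp(sqrt(3)*y) - 2*exp(-2*y)


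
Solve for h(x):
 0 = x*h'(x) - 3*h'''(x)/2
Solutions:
 h(x) = C1 + Integral(C2*airyai(2^(1/3)*3^(2/3)*x/3) + C3*airybi(2^(1/3)*3^(2/3)*x/3), x)


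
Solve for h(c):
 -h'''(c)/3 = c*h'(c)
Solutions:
 h(c) = C1 + Integral(C2*airyai(-3^(1/3)*c) + C3*airybi(-3^(1/3)*c), c)


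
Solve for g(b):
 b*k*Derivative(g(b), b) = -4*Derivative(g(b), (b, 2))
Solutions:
 g(b) = Piecewise((-sqrt(2)*sqrt(pi)*C1*erf(sqrt(2)*b*sqrt(k)/4)/sqrt(k) - C2, (k > 0) | (k < 0)), (-C1*b - C2, True))


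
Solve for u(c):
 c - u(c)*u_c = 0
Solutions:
 u(c) = -sqrt(C1 + c^2)
 u(c) = sqrt(C1 + c^2)


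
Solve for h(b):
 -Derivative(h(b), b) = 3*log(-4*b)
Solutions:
 h(b) = C1 - 3*b*log(-b) + 3*b*(1 - 2*log(2))


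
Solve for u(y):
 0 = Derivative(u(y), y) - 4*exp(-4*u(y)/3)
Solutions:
 u(y) = 3*log(-I*(C1 + 16*y/3)^(1/4))
 u(y) = 3*log(I*(C1 + 16*y/3)^(1/4))
 u(y) = 3*log(-(C1 + 16*y/3)^(1/4))
 u(y) = 3*log(C1 + 16*y/3)/4


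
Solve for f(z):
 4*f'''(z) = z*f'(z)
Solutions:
 f(z) = C1 + Integral(C2*airyai(2^(1/3)*z/2) + C3*airybi(2^(1/3)*z/2), z)


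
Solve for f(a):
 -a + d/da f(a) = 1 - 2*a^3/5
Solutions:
 f(a) = C1 - a^4/10 + a^2/2 + a


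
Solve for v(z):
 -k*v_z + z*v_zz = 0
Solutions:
 v(z) = C1 + z^(re(k) + 1)*(C2*sin(log(z)*Abs(im(k))) + C3*cos(log(z)*im(k)))


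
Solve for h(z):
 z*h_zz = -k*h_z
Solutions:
 h(z) = C1 + z^(1 - re(k))*(C2*sin(log(z)*Abs(im(k))) + C3*cos(log(z)*im(k)))


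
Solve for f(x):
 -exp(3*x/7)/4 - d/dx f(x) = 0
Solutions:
 f(x) = C1 - 7*exp(3*x/7)/12


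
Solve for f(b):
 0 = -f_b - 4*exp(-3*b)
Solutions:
 f(b) = C1 + 4*exp(-3*b)/3


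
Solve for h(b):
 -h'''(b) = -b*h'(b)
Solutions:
 h(b) = C1 + Integral(C2*airyai(b) + C3*airybi(b), b)


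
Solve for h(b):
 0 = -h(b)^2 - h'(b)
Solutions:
 h(b) = 1/(C1 + b)


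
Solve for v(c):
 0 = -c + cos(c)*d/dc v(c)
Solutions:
 v(c) = C1 + Integral(c/cos(c), c)


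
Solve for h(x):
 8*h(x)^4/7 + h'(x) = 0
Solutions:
 h(x) = 7^(1/3)*(1/(C1 + 24*x))^(1/3)
 h(x) = 7^(1/3)*(-3^(2/3) - 3*3^(1/6)*I)*(1/(C1 + 8*x))^(1/3)/6
 h(x) = 7^(1/3)*(-3^(2/3) + 3*3^(1/6)*I)*(1/(C1 + 8*x))^(1/3)/6


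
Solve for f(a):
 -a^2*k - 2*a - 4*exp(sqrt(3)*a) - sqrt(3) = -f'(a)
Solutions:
 f(a) = C1 + a^3*k/3 + a^2 + sqrt(3)*a + 4*sqrt(3)*exp(sqrt(3)*a)/3


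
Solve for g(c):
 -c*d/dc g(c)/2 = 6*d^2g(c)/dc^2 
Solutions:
 g(c) = C1 + C2*erf(sqrt(6)*c/12)


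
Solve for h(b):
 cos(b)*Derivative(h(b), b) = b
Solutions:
 h(b) = C1 + Integral(b/cos(b), b)


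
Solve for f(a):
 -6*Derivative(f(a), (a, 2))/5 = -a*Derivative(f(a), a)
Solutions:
 f(a) = C1 + C2*erfi(sqrt(15)*a/6)


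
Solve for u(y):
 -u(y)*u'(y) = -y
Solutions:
 u(y) = -sqrt(C1 + y^2)
 u(y) = sqrt(C1 + y^2)


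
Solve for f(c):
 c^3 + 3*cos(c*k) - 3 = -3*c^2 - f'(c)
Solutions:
 f(c) = C1 - c^4/4 - c^3 + 3*c - 3*sin(c*k)/k


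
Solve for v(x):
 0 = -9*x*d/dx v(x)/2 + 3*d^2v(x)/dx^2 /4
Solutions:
 v(x) = C1 + C2*erfi(sqrt(3)*x)


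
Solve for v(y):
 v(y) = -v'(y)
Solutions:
 v(y) = C1*exp(-y)


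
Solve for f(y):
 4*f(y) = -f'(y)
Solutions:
 f(y) = C1*exp(-4*y)


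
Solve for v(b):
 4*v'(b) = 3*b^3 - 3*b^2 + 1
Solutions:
 v(b) = C1 + 3*b^4/16 - b^3/4 + b/4


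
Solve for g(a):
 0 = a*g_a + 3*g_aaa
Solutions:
 g(a) = C1 + Integral(C2*airyai(-3^(2/3)*a/3) + C3*airybi(-3^(2/3)*a/3), a)


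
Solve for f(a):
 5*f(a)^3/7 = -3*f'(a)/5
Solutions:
 f(a) = -sqrt(42)*sqrt(-1/(C1 - 25*a))/2
 f(a) = sqrt(42)*sqrt(-1/(C1 - 25*a))/2


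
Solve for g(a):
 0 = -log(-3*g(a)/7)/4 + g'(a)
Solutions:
 -4*Integral(1/(log(-_y) - log(7) + log(3)), (_y, g(a))) = C1 - a


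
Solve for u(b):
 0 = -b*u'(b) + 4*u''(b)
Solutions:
 u(b) = C1 + C2*erfi(sqrt(2)*b/4)


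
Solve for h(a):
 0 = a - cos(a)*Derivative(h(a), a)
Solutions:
 h(a) = C1 + Integral(a/cos(a), a)


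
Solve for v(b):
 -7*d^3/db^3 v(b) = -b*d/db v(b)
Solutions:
 v(b) = C1 + Integral(C2*airyai(7^(2/3)*b/7) + C3*airybi(7^(2/3)*b/7), b)


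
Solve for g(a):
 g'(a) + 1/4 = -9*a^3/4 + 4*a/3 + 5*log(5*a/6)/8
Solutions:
 g(a) = C1 - 9*a^4/16 + 2*a^2/3 + 5*a*log(a)/8 - 5*a*log(6)/8 - 7*a/8 + 5*a*log(5)/8


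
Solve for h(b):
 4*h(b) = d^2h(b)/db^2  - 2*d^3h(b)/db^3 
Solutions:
 h(b) = C1*exp(b*((12*sqrt(321) + 215)^(-1/3) + 2 + (12*sqrt(321) + 215)^(1/3))/12)*sin(sqrt(3)*b*(-(12*sqrt(321) + 215)^(1/3) + (12*sqrt(321) + 215)^(-1/3))/12) + C2*exp(b*((12*sqrt(321) + 215)^(-1/3) + 2 + (12*sqrt(321) + 215)^(1/3))/12)*cos(sqrt(3)*b*(-(12*sqrt(321) + 215)^(1/3) + (12*sqrt(321) + 215)^(-1/3))/12) + C3*exp(b*(-(12*sqrt(321) + 215)^(1/3) - 1/(12*sqrt(321) + 215)^(1/3) + 1)/6)


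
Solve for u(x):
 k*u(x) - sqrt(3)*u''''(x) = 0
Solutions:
 u(x) = C1*exp(-3^(7/8)*k^(1/4)*x/3) + C2*exp(3^(7/8)*k^(1/4)*x/3) + C3*exp(-3^(7/8)*I*k^(1/4)*x/3) + C4*exp(3^(7/8)*I*k^(1/4)*x/3)


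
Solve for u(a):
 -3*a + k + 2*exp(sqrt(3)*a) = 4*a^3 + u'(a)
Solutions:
 u(a) = C1 - a^4 - 3*a^2/2 + a*k + 2*sqrt(3)*exp(sqrt(3)*a)/3


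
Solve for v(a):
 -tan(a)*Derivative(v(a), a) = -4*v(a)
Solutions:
 v(a) = C1*sin(a)^4


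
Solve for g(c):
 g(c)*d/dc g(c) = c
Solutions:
 g(c) = -sqrt(C1 + c^2)
 g(c) = sqrt(C1 + c^2)


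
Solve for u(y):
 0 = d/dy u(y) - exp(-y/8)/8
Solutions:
 u(y) = C1 - 1/exp(y)^(1/8)


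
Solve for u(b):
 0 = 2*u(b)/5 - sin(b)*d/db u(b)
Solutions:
 u(b) = C1*(cos(b) - 1)^(1/5)/(cos(b) + 1)^(1/5)


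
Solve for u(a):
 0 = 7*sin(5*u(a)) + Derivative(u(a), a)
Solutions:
 u(a) = -acos((-C1 - exp(70*a))/(C1 - exp(70*a)))/5 + 2*pi/5
 u(a) = acos((-C1 - exp(70*a))/(C1 - exp(70*a)))/5


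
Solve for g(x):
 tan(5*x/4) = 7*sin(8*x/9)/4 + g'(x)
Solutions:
 g(x) = C1 - 4*log(cos(5*x/4))/5 + 63*cos(8*x/9)/32


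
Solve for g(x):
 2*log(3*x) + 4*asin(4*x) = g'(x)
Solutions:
 g(x) = C1 + 2*x*log(x) + 4*x*asin(4*x) - 2*x + 2*x*log(3) + sqrt(1 - 16*x^2)


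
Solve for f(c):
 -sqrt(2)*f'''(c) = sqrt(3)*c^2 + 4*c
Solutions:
 f(c) = C1 + C2*c + C3*c^2 - sqrt(6)*c^5/120 - sqrt(2)*c^4/12


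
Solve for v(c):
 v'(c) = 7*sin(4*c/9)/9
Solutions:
 v(c) = C1 - 7*cos(4*c/9)/4


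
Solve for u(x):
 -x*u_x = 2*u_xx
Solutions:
 u(x) = C1 + C2*erf(x/2)


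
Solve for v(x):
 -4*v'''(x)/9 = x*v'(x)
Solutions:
 v(x) = C1 + Integral(C2*airyai(-2^(1/3)*3^(2/3)*x/2) + C3*airybi(-2^(1/3)*3^(2/3)*x/2), x)


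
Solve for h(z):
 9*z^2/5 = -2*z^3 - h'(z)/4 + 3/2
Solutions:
 h(z) = C1 - 2*z^4 - 12*z^3/5 + 6*z


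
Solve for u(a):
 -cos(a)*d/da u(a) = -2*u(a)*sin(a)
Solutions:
 u(a) = C1/cos(a)^2


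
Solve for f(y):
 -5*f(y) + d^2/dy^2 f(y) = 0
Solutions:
 f(y) = C1*exp(-sqrt(5)*y) + C2*exp(sqrt(5)*y)


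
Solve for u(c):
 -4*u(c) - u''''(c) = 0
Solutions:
 u(c) = (C1*sin(c) + C2*cos(c))*exp(-c) + (C3*sin(c) + C4*cos(c))*exp(c)


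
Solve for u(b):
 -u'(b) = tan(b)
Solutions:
 u(b) = C1 + log(cos(b))


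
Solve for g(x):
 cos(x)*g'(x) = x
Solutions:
 g(x) = C1 + Integral(x/cos(x), x)


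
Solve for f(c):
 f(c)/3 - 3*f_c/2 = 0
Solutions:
 f(c) = C1*exp(2*c/9)


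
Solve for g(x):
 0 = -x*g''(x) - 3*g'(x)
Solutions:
 g(x) = C1 + C2/x^2


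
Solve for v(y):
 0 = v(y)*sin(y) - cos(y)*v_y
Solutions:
 v(y) = C1/cos(y)


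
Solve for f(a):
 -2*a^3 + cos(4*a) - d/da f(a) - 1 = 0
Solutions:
 f(a) = C1 - a^4/2 - a + sin(4*a)/4


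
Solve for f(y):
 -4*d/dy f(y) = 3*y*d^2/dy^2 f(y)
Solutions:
 f(y) = C1 + C2/y^(1/3)


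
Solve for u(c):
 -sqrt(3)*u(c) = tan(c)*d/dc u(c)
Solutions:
 u(c) = C1/sin(c)^(sqrt(3))


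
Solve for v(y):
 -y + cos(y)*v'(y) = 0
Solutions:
 v(y) = C1 + Integral(y/cos(y), y)


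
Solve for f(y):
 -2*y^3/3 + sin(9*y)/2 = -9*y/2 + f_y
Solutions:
 f(y) = C1 - y^4/6 + 9*y^2/4 - cos(9*y)/18


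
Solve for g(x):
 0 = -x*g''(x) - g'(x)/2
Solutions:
 g(x) = C1 + C2*sqrt(x)


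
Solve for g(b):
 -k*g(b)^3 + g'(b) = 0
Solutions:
 g(b) = -sqrt(2)*sqrt(-1/(C1 + b*k))/2
 g(b) = sqrt(2)*sqrt(-1/(C1 + b*k))/2


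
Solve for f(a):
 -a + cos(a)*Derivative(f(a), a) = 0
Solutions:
 f(a) = C1 + Integral(a/cos(a), a)


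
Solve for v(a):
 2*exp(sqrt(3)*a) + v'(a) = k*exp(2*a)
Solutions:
 v(a) = C1 + k*exp(2*a)/2 - 2*sqrt(3)*exp(sqrt(3)*a)/3


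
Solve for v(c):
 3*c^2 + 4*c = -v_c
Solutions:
 v(c) = C1 - c^3 - 2*c^2


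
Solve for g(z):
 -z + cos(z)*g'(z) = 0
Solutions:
 g(z) = C1 + Integral(z/cos(z), z)


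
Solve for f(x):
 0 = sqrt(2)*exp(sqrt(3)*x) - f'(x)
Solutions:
 f(x) = C1 + sqrt(6)*exp(sqrt(3)*x)/3


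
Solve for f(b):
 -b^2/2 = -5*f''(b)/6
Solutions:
 f(b) = C1 + C2*b + b^4/20


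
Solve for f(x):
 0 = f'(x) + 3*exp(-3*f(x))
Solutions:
 f(x) = log(C1 - 9*x)/3
 f(x) = log((-3^(1/3) - 3^(5/6)*I)*(C1 - 3*x)^(1/3)/2)
 f(x) = log((-3^(1/3) + 3^(5/6)*I)*(C1 - 3*x)^(1/3)/2)


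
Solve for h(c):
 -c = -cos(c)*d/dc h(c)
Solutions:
 h(c) = C1 + Integral(c/cos(c), c)


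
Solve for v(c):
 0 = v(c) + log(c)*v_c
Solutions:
 v(c) = C1*exp(-li(c))


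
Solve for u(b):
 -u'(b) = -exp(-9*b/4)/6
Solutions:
 u(b) = C1 - 2*exp(-9*b/4)/27


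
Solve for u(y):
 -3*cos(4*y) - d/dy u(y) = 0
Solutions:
 u(y) = C1 - 3*sin(4*y)/4


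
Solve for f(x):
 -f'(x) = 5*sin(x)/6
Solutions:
 f(x) = C1 + 5*cos(x)/6


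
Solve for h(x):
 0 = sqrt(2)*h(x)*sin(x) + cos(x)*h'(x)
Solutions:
 h(x) = C1*cos(x)^(sqrt(2))


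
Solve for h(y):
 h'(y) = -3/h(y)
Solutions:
 h(y) = -sqrt(C1 - 6*y)
 h(y) = sqrt(C1 - 6*y)


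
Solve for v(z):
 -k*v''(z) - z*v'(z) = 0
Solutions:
 v(z) = C1 + C2*sqrt(k)*erf(sqrt(2)*z*sqrt(1/k)/2)


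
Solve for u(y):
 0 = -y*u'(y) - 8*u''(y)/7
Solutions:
 u(y) = C1 + C2*erf(sqrt(7)*y/4)


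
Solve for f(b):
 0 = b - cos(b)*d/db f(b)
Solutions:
 f(b) = C1 + Integral(b/cos(b), b)


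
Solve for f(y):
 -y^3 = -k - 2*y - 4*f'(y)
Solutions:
 f(y) = C1 - k*y/4 + y^4/16 - y^2/4


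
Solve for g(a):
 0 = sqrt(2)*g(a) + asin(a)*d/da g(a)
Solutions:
 g(a) = C1*exp(-sqrt(2)*Integral(1/asin(a), a))


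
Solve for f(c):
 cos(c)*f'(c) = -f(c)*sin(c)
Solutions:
 f(c) = C1*cos(c)


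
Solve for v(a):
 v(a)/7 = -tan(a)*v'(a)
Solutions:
 v(a) = C1/sin(a)^(1/7)


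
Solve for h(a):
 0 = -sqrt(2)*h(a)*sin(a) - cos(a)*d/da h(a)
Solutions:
 h(a) = C1*cos(a)^(sqrt(2))


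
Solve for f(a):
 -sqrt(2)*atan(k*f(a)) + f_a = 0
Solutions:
 Integral(1/atan(_y*k), (_y, f(a))) = C1 + sqrt(2)*a


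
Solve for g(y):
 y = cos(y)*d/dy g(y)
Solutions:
 g(y) = C1 + Integral(y/cos(y), y)


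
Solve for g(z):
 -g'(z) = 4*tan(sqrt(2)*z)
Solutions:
 g(z) = C1 + 2*sqrt(2)*log(cos(sqrt(2)*z))


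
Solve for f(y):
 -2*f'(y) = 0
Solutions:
 f(y) = C1


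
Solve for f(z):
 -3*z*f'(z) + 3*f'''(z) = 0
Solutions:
 f(z) = C1 + Integral(C2*airyai(z) + C3*airybi(z), z)


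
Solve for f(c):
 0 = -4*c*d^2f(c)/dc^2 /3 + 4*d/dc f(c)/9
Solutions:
 f(c) = C1 + C2*c^(4/3)


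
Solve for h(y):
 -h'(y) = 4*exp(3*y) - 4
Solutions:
 h(y) = C1 + 4*y - 4*exp(3*y)/3


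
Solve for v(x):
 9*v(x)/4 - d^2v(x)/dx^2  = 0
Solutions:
 v(x) = C1*exp(-3*x/2) + C2*exp(3*x/2)


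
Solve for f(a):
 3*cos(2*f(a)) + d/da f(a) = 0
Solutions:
 f(a) = -asin((C1 + exp(12*a))/(C1 - exp(12*a)))/2 + pi/2
 f(a) = asin((C1 + exp(12*a))/(C1 - exp(12*a)))/2


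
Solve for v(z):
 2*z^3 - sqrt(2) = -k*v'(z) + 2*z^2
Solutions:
 v(z) = C1 - z^4/(2*k) + 2*z^3/(3*k) + sqrt(2)*z/k


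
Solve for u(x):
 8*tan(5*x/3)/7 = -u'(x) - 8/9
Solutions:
 u(x) = C1 - 8*x/9 + 24*log(cos(5*x/3))/35


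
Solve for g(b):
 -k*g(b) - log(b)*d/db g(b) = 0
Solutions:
 g(b) = C1*exp(-k*li(b))


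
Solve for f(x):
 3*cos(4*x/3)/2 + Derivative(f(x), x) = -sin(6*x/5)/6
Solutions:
 f(x) = C1 - 9*sin(4*x/3)/8 + 5*cos(6*x/5)/36


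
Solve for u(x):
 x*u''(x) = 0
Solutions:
 u(x) = C1 + C2*x


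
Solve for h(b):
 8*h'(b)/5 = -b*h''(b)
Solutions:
 h(b) = C1 + C2/b^(3/5)


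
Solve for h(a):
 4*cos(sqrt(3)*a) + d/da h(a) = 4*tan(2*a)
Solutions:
 h(a) = C1 - 2*log(cos(2*a)) - 4*sqrt(3)*sin(sqrt(3)*a)/3


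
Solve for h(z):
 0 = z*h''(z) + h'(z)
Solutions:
 h(z) = C1 + C2*log(z)


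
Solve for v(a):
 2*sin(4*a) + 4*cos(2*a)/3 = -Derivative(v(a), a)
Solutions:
 v(a) = C1 - 2*sin(2*a)/3 + cos(4*a)/2


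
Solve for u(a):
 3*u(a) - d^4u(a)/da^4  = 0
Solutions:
 u(a) = C1*exp(-3^(1/4)*a) + C2*exp(3^(1/4)*a) + C3*sin(3^(1/4)*a) + C4*cos(3^(1/4)*a)


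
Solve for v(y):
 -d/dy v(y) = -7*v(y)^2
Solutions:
 v(y) = -1/(C1 + 7*y)


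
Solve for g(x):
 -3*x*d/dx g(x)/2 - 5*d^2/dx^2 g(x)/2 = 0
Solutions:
 g(x) = C1 + C2*erf(sqrt(30)*x/10)


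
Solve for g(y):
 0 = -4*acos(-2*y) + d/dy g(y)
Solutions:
 g(y) = C1 + 4*y*acos(-2*y) + 2*sqrt(1 - 4*y^2)


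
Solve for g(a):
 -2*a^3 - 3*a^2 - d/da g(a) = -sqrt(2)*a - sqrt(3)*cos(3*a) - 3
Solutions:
 g(a) = C1 - a^4/2 - a^3 + sqrt(2)*a^2/2 + 3*a + sqrt(3)*sin(3*a)/3


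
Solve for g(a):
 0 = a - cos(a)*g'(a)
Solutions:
 g(a) = C1 + Integral(a/cos(a), a)


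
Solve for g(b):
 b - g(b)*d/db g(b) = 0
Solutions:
 g(b) = -sqrt(C1 + b^2)
 g(b) = sqrt(C1 + b^2)


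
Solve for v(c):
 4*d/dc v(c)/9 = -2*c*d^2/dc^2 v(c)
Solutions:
 v(c) = C1 + C2*c^(7/9)


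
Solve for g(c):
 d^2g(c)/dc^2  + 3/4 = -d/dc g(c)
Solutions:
 g(c) = C1 + C2*exp(-c) - 3*c/4


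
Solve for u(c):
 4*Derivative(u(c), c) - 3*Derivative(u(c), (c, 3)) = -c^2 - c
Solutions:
 u(c) = C1 + C2*exp(-2*sqrt(3)*c/3) + C3*exp(2*sqrt(3)*c/3) - c^3/12 - c^2/8 - 3*c/8


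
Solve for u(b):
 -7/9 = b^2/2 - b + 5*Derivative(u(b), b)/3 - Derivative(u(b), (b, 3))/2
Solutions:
 u(b) = C1 + C2*exp(-sqrt(30)*b/3) + C3*exp(sqrt(30)*b/3) - b^3/10 + 3*b^2/10 - 97*b/150


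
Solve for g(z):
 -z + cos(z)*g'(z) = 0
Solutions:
 g(z) = C1 + Integral(z/cos(z), z)


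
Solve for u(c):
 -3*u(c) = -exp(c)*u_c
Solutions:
 u(c) = C1*exp(-3*exp(-c))


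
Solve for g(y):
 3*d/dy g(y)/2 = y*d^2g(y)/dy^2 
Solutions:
 g(y) = C1 + C2*y^(5/2)


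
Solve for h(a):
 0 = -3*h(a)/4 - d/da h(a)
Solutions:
 h(a) = C1*exp(-3*a/4)


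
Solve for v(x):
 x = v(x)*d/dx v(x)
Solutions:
 v(x) = -sqrt(C1 + x^2)
 v(x) = sqrt(C1 + x^2)


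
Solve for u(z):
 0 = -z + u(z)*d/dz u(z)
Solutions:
 u(z) = -sqrt(C1 + z^2)
 u(z) = sqrt(C1 + z^2)


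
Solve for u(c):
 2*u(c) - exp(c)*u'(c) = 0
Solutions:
 u(c) = C1*exp(-2*exp(-c))


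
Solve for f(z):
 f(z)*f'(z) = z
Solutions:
 f(z) = -sqrt(C1 + z^2)
 f(z) = sqrt(C1 + z^2)


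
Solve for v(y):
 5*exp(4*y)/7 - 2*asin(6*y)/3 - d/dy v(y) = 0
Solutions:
 v(y) = C1 - 2*y*asin(6*y)/3 - sqrt(1 - 36*y^2)/9 + 5*exp(4*y)/28


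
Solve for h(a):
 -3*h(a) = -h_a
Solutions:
 h(a) = C1*exp(3*a)


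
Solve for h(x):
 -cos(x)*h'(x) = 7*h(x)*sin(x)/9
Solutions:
 h(x) = C1*cos(x)^(7/9)


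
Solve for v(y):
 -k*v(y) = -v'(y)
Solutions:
 v(y) = C1*exp(k*y)


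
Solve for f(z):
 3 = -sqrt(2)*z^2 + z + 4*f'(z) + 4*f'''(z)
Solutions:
 f(z) = C1 + C2*sin(z) + C3*cos(z) + sqrt(2)*z^3/12 - z^2/8 - sqrt(2)*z/2 + 3*z/4


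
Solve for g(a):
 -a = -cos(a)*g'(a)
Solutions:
 g(a) = C1 + Integral(a/cos(a), a)


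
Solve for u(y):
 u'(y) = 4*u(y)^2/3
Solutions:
 u(y) = -3/(C1 + 4*y)


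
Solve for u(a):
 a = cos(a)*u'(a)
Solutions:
 u(a) = C1 + Integral(a/cos(a), a)


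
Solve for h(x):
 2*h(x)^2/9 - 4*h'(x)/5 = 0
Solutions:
 h(x) = -18/(C1 + 5*x)


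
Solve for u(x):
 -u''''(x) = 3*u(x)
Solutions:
 u(x) = (C1*sin(sqrt(2)*3^(1/4)*x/2) + C2*cos(sqrt(2)*3^(1/4)*x/2))*exp(-sqrt(2)*3^(1/4)*x/2) + (C3*sin(sqrt(2)*3^(1/4)*x/2) + C4*cos(sqrt(2)*3^(1/4)*x/2))*exp(sqrt(2)*3^(1/4)*x/2)


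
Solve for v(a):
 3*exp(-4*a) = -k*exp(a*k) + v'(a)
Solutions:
 v(a) = C1 + exp(a*k) - 3*exp(-4*a)/4


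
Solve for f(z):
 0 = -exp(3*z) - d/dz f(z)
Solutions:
 f(z) = C1 - exp(3*z)/3


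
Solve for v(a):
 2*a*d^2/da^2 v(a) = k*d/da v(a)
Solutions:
 v(a) = C1 + a^(re(k)/2 + 1)*(C2*sin(log(a)*Abs(im(k))/2) + C3*cos(log(a)*im(k)/2))


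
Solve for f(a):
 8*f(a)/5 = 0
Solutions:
 f(a) = 0


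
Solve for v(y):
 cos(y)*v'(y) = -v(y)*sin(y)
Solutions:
 v(y) = C1*cos(y)


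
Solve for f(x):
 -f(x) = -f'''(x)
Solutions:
 f(x) = C3*exp(x) + (C1*sin(sqrt(3)*x/2) + C2*cos(sqrt(3)*x/2))*exp(-x/2)


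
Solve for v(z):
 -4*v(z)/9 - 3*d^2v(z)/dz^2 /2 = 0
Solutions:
 v(z) = C1*sin(2*sqrt(6)*z/9) + C2*cos(2*sqrt(6)*z/9)


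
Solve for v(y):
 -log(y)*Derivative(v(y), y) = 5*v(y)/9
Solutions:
 v(y) = C1*exp(-5*li(y)/9)


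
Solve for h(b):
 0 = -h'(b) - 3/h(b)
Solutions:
 h(b) = -sqrt(C1 - 6*b)
 h(b) = sqrt(C1 - 6*b)


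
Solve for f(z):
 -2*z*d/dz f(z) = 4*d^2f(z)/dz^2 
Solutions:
 f(z) = C1 + C2*erf(z/2)


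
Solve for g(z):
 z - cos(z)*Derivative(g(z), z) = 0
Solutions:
 g(z) = C1 + Integral(z/cos(z), z)


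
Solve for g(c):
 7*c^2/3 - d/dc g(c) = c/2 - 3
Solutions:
 g(c) = C1 + 7*c^3/9 - c^2/4 + 3*c


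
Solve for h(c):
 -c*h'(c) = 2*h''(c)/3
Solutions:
 h(c) = C1 + C2*erf(sqrt(3)*c/2)


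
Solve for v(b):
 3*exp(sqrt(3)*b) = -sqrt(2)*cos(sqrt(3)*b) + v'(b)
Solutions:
 v(b) = C1 + sqrt(3)*exp(sqrt(3)*b) + sqrt(6)*sin(sqrt(3)*b)/3


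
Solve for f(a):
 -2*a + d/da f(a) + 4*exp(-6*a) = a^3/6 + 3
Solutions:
 f(a) = C1 + a^4/24 + a^2 + 3*a + 2*exp(-6*a)/3


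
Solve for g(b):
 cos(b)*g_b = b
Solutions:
 g(b) = C1 + Integral(b/cos(b), b)


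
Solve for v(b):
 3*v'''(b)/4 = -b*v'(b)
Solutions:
 v(b) = C1 + Integral(C2*airyai(-6^(2/3)*b/3) + C3*airybi(-6^(2/3)*b/3), b)


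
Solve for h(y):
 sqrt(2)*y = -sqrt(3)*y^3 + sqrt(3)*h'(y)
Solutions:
 h(y) = C1 + y^4/4 + sqrt(6)*y^2/6


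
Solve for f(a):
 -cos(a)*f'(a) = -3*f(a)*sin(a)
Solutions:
 f(a) = C1/cos(a)^3


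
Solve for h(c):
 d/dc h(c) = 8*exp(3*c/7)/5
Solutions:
 h(c) = C1 + 56*exp(3*c/7)/15


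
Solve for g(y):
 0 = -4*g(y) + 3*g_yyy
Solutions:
 g(y) = C3*exp(6^(2/3)*y/3) + (C1*sin(2^(2/3)*3^(1/6)*y/2) + C2*cos(2^(2/3)*3^(1/6)*y/2))*exp(-6^(2/3)*y/6)


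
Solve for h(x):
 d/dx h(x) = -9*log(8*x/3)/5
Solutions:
 h(x) = C1 - 9*x*log(x)/5 - 27*x*log(2)/5 + 9*x/5 + 9*x*log(3)/5


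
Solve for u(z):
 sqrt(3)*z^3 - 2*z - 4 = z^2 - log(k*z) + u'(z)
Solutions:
 u(z) = C1 + sqrt(3)*z^4/4 - z^3/3 - z^2 + z*log(k*z) - 5*z


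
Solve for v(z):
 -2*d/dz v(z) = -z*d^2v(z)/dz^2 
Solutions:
 v(z) = C1 + C2*z^3


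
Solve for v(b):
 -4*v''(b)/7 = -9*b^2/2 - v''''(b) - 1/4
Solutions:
 v(b) = C1 + C2*b + C3*exp(-2*sqrt(7)*b/7) + C4*exp(2*sqrt(7)*b/7) + 21*b^4/32 + 14*b^2


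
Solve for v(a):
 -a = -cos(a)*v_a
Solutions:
 v(a) = C1 + Integral(a/cos(a), a)


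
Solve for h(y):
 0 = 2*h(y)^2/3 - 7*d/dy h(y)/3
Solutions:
 h(y) = -7/(C1 + 2*y)


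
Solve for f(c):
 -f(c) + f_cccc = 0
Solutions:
 f(c) = C1*exp(-c) + C2*exp(c) + C3*sin(c) + C4*cos(c)


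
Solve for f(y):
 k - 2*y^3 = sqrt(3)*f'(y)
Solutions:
 f(y) = C1 + sqrt(3)*k*y/3 - sqrt(3)*y^4/6


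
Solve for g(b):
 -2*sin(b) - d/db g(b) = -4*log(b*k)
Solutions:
 g(b) = C1 + 4*b*log(b*k) - 4*b + 2*cos(b)


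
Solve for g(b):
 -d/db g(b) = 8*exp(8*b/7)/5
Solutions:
 g(b) = C1 - 7*exp(8*b/7)/5


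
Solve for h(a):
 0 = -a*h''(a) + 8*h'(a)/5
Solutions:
 h(a) = C1 + C2*a^(13/5)


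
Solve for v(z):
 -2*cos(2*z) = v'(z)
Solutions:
 v(z) = C1 - sin(2*z)


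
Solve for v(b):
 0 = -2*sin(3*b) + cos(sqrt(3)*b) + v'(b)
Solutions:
 v(b) = C1 - sqrt(3)*sin(sqrt(3)*b)/3 - 2*cos(3*b)/3


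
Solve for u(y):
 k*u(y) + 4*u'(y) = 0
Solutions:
 u(y) = C1*exp(-k*y/4)


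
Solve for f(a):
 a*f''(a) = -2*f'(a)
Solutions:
 f(a) = C1 + C2/a


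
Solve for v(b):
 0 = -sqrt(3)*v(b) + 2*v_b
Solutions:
 v(b) = C1*exp(sqrt(3)*b/2)


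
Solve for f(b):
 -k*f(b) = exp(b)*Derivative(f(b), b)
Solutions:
 f(b) = C1*exp(k*exp(-b))


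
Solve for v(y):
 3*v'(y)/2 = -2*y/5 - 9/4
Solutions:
 v(y) = C1 - 2*y^2/15 - 3*y/2


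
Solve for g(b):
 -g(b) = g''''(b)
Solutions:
 g(b) = (C1*sin(sqrt(2)*b/2) + C2*cos(sqrt(2)*b/2))*exp(-sqrt(2)*b/2) + (C3*sin(sqrt(2)*b/2) + C4*cos(sqrt(2)*b/2))*exp(sqrt(2)*b/2)


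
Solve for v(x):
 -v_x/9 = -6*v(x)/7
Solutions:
 v(x) = C1*exp(54*x/7)


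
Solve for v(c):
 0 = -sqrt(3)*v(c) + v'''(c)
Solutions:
 v(c) = C3*exp(3^(1/6)*c) + (C1*sin(3^(2/3)*c/2) + C2*cos(3^(2/3)*c/2))*exp(-3^(1/6)*c/2)


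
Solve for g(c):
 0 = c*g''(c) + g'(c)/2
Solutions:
 g(c) = C1 + C2*sqrt(c)


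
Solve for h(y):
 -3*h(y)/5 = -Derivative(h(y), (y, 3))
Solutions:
 h(y) = C3*exp(3^(1/3)*5^(2/3)*y/5) + (C1*sin(3^(5/6)*5^(2/3)*y/10) + C2*cos(3^(5/6)*5^(2/3)*y/10))*exp(-3^(1/3)*5^(2/3)*y/10)


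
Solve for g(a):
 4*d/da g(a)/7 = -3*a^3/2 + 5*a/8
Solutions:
 g(a) = C1 - 21*a^4/32 + 35*a^2/64


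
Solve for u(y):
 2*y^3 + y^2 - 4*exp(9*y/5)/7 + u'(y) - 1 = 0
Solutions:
 u(y) = C1 - y^4/2 - y^3/3 + y + 20*exp(9*y/5)/63


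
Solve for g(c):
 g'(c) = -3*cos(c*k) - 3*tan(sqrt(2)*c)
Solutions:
 g(c) = C1 - 3*Piecewise((sin(c*k)/k, Ne(k, 0)), (c, True)) + 3*sqrt(2)*log(cos(sqrt(2)*c))/2


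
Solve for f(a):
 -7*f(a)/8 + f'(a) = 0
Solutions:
 f(a) = C1*exp(7*a/8)
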